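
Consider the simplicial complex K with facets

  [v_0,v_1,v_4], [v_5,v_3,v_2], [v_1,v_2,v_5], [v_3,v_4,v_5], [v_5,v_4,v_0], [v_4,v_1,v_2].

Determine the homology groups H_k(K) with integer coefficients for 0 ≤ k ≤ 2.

Take the total order v_0 < v_1 < v_2 < v_3 < v_4 < v_5 on the vertex set. Then K (dimension 2) consists of the simplices:

  0-simplices (6): [v_0], [v_1], [v_2], [v_3], [v_4], [v_5]
  1-simplices (12): [v_0,v_1], [v_0,v_4], [v_0,v_5], [v_1,v_2], [v_1,v_4], [v_1,v_5], [v_2,v_3], [v_2,v_4], [v_2,v_5], [v_3,v_4], [v_3,v_5], [v_4,v_5]
  2-simplices (6): [v_0,v_1,v_4], [v_0,v_4,v_5], [v_1,v_2,v_4], [v_1,v_2,v_5], [v_2,v_3,v_5], [v_3,v_4,v_5]

so the chain groups are C_0 ≅ Z^6, C_1 ≅ Z^12, C_2 ≅ Z^6.

Boundary ∂_1: C_1 → C_0 sends each edge [p,q] (with p < q) to q − p. For instance
  ∂[v_1,v_5] = [v_5] − [v_1].
The 6×12 boundary matrix has rank 5 and Smith normal form diag(1,1,1,1,1).

Boundary ∂_2: C_2 → C_1 acts by ∂[p,q,r] = [q,r] − [p,r] + [p,q]. For instance
  ∂[v_0,v_1,v_4] = [v_1,v_4] − [v_0,v_4] + [v_0,v_1],
  ∂[v_3,v_4,v_5] = [v_4,v_5] − [v_3,v_5] + [v_3,v_4].
As a 12×6 matrix over Z this has rank 6, with invariant factors (1,1,1,1,1,1).

Reading off H_k = ker ∂_k / im ∂_{k+1}:

  H_0: rank C_0 − rank ∂_1 = 6 − 5 = 1, and the invariant factors of ∂_1 are all 1, so H_0 ≅ Z.
  H_1: rank ker ∂_1 − rank ∂_2 = (12 − 5) − 6 = 1, and the invariant factors of ∂_2 are all 1, so H_1 ≅ Z.
  H_2: rank ker ∂_2 − rank ∂_3 = (6 − 6) − 0 = 0, and there is no ∂_3, so H_2 ≅ 0.

H_0 = Z,  H_1 = Z,  H_2 = 0.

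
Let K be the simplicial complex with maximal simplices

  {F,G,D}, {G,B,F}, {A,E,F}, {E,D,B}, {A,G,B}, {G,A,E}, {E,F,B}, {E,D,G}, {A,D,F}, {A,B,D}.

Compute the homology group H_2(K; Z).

H_2 ≅ 0.

K has 6 vertices, 15 edges, 10 triangles.
rank ∂_2 = 10, rank ∂_3 = 0 ⇒ b_2 = 10 − 10 − 0 = 0. So H_2 ≅ 0.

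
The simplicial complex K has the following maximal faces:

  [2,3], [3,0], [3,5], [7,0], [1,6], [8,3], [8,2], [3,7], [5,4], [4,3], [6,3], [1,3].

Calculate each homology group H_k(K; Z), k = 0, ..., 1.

H_0 = Z,  H_1 = Z^4.

Take the total order 0 < 1 < 2 < 3 < 4 < 5 < 6 < 7 < 8 on the vertex set. Then K (dimension 1) consists of the simplices:

  0-simplices (9): [0], [1], [2], [3], [4], [5], [6], [7], [8]
  1-simplices (12): [0,3], [0,7], [1,3], [1,6], [2,3], [2,8], [3,4], [3,5], [3,6], [3,7], [3,8], [4,5]

so the chain groups are C_0 ≅ Z^9, C_1 ≅ Z^12.

The boundary map ∂_1: C_1 → C_0 is given by ∂[p,q] = [q] − [p]. For instance
  ∂[3,5] = [5] − [3].
This gives a 9×12 integer matrix of rank 8; reducing to Smith normal form yields diagonal entries (1,1,1,1,1,1,1,1).

Computing H_k = (kernel of ∂_k) / (image of ∂_{k+1}):

  H_0: rank C_0 − rank ∂_1 = 9 − 8 = 1, and the invariant factors of ∂_1 are all 1, so H_0 ≅ Z.
  H_1: rank ker ∂_1 − rank ∂_2 = (12 − 8) − 0 = 4, and there is no ∂_2, so H_1 ≅ Z^4.

(K is a triangulation of a wedge of 4 circles.)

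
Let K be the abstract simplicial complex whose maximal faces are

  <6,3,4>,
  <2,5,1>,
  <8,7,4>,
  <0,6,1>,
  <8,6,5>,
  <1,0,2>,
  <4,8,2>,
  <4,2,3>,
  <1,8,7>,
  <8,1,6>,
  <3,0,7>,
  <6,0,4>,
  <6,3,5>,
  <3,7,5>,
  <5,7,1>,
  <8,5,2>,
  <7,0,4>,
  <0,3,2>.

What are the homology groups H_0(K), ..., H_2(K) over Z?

H_0 ≅ Z,  H_1 ≅ Z ⊕ Z/2,  H_2 = 0.

K has 9 vertices, 27 edges, 18 triangles.
rank ∂_0 = 0, rank ∂_1 = 8 ⇒ b_0 = 9 − 0 − 8 = 1; all invariant factors of ∂_1 are 1 so no torsion. So H_0 = Z.
rank ∂_1 = 8, rank ∂_2 = 18 ⇒ b_1 = 27 − 8 − 18 = 1; ∂_2 has invariant factor(s) [2] giving torsion. So H_1 = Z ⊕ Z/2.
rank ∂_2 = 18, rank ∂_3 = 0 ⇒ b_2 = 18 − 18 − 0 = 0. So H_2 = 0.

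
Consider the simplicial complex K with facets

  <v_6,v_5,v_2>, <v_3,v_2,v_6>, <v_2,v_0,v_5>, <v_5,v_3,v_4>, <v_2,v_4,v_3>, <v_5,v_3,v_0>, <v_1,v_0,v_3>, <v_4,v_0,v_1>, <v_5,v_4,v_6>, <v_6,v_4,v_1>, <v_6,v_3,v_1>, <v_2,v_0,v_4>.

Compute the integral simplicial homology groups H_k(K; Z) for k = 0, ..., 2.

H_0 = Z,  H_1 = Z/2Z,  H_2 = 0.

K has 7 vertices, 18 edges, 12 triangles.
rank ∂_0 = 0, rank ∂_1 = 6 ⇒ b_0 = 7 − 0 − 6 = 1; all invariant factors of ∂_1 are 1 so no torsion. So H_0 ≅ Z.
rank ∂_1 = 6, rank ∂_2 = 12 ⇒ b_1 = 18 − 6 − 12 = 0; ∂_2 has invariant factor(s) [2] giving torsion. So H_1 ≅ Z/2Z.
rank ∂_2 = 12, rank ∂_3 = 0 ⇒ b_2 = 12 − 12 − 0 = 0. So H_2 ≅ 0.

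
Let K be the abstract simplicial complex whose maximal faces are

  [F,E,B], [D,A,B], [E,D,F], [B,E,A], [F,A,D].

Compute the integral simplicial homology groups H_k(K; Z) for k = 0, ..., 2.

H_0 ≅ Z,  H_1 ≅ Z,  H_2 = 0.

We work with the vertex ordering A < B < D < E < F. The simplices of K, each written with vertices in increasing order, are:

  0-simplices (5): A, B, D, E, F
  1-simplices (10): AB, AD, AE, AF, BD, BE, BF, DE, DF, EF
  2-simplices (5): ABD, ABE, ADF, BEF, DEF

Hence C_0 ≅ Z^5, C_1 ≅ Z^10, C_2 ≅ Z^5.

∂_1: C_1 → C_0 is given by ∂[p,q] = [q] − [p].
The resulting 5×10 matrix has rank 4, and its Smith normal form has invariant factors (1,1,1,1).

Boundary ∂_2: C_2 → C_1 acts by ∂[p,q,r] = [q,r] − [p,r] + [p,q]. For instance
  ∂BEF = EF − BF + BE,
  ∂DEF = EF − DF + DE.
As a 10×5 matrix over Z this has rank 5, with invariant factors (1,1,1,1,1).

Computing H_k = (kernel of ∂_k) / (image of ∂_{k+1}):

  H_0: rank C_0 − rank ∂_1 = 5 − 4 = 1, and the invariant factors of ∂_1 are all 1, so H_0 ≅ Z.
  H_1: rank ker ∂_1 − rank ∂_2 = (10 − 4) − 5 = 1, and the invariant factors of ∂_2 are all 1, so H_1 ≅ Z.
  H_2: rank ker ∂_2 − rank ∂_3 = (5 − 5) − 0 = 0, and there is no ∂_3, so H_2 ≅ 0.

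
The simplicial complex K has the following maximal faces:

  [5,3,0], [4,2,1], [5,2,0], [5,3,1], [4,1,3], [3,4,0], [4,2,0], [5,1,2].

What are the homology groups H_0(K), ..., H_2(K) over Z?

H_0 ≅ Z,  H_1 = 0,  H_2 ≅ Z.

Fix the vertex order 0 < 1 < 2 < 3 < 4 < 5 and write every simplex with vertices in increasing order. Then dim K = 2 and the simplices of K are:

  0-simplices (6): [0], [1], [2], [3], [4], [5]
  1-simplices (12): [0,2], [0,3], [0,4], [0,5], [1,2], [1,3], [1,4], [1,5], [2,4], [2,5], [3,4], [3,5]
  2-simplices (8): [0,2,4], [0,2,5], [0,3,4], [0,3,5], [1,2,4], [1,2,5], [1,3,4], [1,3,5]

giving chain groups C_0 ≅ Z^6, C_1 ≅ Z^12, C_2 ≅ Z^8.

The boundary map ∂_1: C_1 → C_0 is given by ∂[p,q] = [q] − [p].
The resulting 6×12 matrix has rank 5, and its Smith normal form has invariant factors (1,1,1,1,1).

Boundary ∂_2: C_2 → C_1 sends each 2-simplex [p,q,r] to [q,r] − [p,r] + [p,q]. For instance
  ∂[1,3,5] = [3,5] − [1,5] + [1,3],
  ∂[1,3,4] = [3,4] − [1,4] + [1,3].
This gives a 12×8 integer matrix of rank 7; reducing to Smith normal form yields diagonal entries (1,1,1,1,1,1,1).

Now H_k = ker ∂_k / im ∂_{k+1}, so:

  H_0: rank C_0 − rank ∂_1 = 6 − 5 = 1, and the invariant factors of ∂_1 are all 1, so H_0 = Z.
  H_1: rank ker ∂_1 − rank ∂_2 = (12 − 5) − 7 = 0, and the invariant factors of ∂_2 are all 1, so H_1 = 0.
  H_2: rank ker ∂_2 − rank ∂_3 = (8 − 7) − 0 = 1, and there is no ∂_3, so H_2 = Z.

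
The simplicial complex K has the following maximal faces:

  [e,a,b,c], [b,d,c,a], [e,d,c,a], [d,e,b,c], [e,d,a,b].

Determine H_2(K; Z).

H_2 = 0.

K has 5 vertices, 10 edges, 10 triangles, 5 3-simplices.
rank ∂_2 = 6, rank ∂_3 = 4 ⇒ b_2 = 10 − 6 − 4 = 0; all invariant factors of ∂_3 are 1 so no torsion. So H_2 = 0.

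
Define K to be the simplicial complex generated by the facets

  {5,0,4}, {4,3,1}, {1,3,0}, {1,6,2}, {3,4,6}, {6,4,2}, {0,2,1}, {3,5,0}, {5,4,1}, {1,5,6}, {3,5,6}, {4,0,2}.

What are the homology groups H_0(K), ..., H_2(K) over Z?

H_0 = Z,  H_1 = Z/2,  H_2 = 0.

We work with the vertex ordering 0 < 1 < 2 < 3 < 4 < 5 < 6. The simplices of K, each written with vertices in increasing order, are:

  0-simplices (7): [0], [1], [2], [3], [4], [5], [6]
  1-simplices (18): [0,1], [0,2], [0,3], [0,4], [0,5], [1,2], [1,3], [1,4], [1,5], [1,6], [2,4], [2,6], [3,4], [3,5], [3,6], [4,5], [4,6], [5,6]
  2-simplices (12): [0,1,2], [0,1,3], [0,2,4], [0,3,5], [0,4,5], [1,2,6], [1,3,4], [1,4,5], [1,5,6], [2,4,6], [3,4,6], [3,5,6]

giving chain groups C_0 ≅ Z^7, C_1 ≅ Z^18, C_2 ≅ Z^12.

Boundary ∂_1: C_1 → C_0 is given by ∂[p,q] = [q] − [p]. For instance
  ∂[4,5] = [5] − [4].
This gives a 7×18 integer matrix of rank 6; reducing to Smith normal form yields diagonal entries (1,1,1,1,1,1).

The boundary map ∂_2: C_2 → C_1 maps a triangle to the signed sum of its edges. For instance
  ∂[0,2,4] = [2,4] − [0,4] + [0,2],
  ∂[1,2,6] = [2,6] − [1,6] + [1,2].
As a 18×12 matrix over Z this has rank 12, with invariant factors (1,1,1,1,1,1,1,1,1,1,1,2).

Now H_k = ker ∂_k / im ∂_{k+1}, so:

  H_0: rank C_0 − rank ∂_1 = 7 − 6 = 1, and the invariant factors of ∂_1 are all 1, so H_0 = Z.
  H_1: rank ker ∂_1 − rank ∂_2 = (18 − 6) − 12 = 0, and ∂_2 has invariant factor 2 > 1, so H_1 = Z/2.
  H_2: rank ker ∂_2 − rank ∂_3 = (12 − 12) − 0 = 0, and there is no ∂_3, so H_2 = 0.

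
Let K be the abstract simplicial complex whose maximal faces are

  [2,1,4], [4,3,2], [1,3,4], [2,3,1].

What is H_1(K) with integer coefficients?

H_1 = 0.

We work with the vertex ordering 1 < 2 < 3 < 4. The simplices of K, each written with vertices in increasing order, are:

  0-simplices (4): [1], [2], [3], [4]
  1-simplices (6): [1,2], [1,3], [1,4], [2,3], [2,4], [3,4]
  2-simplices (4): [1,2,3], [1,2,4], [1,3,4], [2,3,4]

Hence C_0 ≅ Z^4, C_1 ≅ Z^6, C_2 ≅ Z^4.

The boundary map ∂_1: C_1 → C_0 sends each edge [p,q] (with p < q) to q − p.
The resulting 4×6 matrix has rank 3, and its Smith normal form has invariant factors (1,1,1).

∂_2: C_2 → C_1 acts by ∂[p,q,r] = [q,r] − [p,r] + [p,q]. For instance
  ∂[2,3,4] = [3,4] − [2,4] + [2,3],
  ∂[1,3,4] = [3,4] − [1,4] + [1,3].
This gives a 6×4 integer matrix of rank 3; reducing to Smith normal form yields diagonal entries (1,1,1).

Now H_k = ker ∂_k / im ∂_{k+1}, so:

  H_1: rank ker ∂_1 − rank ∂_2 = (6 − 3) − 3 = 0, and the invariant factors of ∂_2 are all 1, so H_1 ≅ 0.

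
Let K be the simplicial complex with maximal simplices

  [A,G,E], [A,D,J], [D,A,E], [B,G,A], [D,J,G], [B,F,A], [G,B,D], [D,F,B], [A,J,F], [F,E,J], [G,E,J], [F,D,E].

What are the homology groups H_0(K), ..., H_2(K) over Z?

H_0 = Z,  H_1 = Z/2Z,  H_2 = 0.

We work with the vertex ordering A < B < D < E < F < G < J. The simplices of K, each written with vertices in increasing order, are:

  0-simplices (7): A, B, D, E, F, G, J
  1-simplices (18): AB, AD, AE, AF, AG, AJ, BD, BF, BG, DE, DF, DG, DJ, EF, EG, EJ, FJ, GJ
  2-simplices (12): ABF, ABG, ADE, ADJ, AEG, AFJ, BDF, BDG, DEF, DGJ, EFJ, EGJ

giving chain groups C_0 ≅ Z^7, C_1 ≅ Z^18, C_2 ≅ Z^12.

The boundary map ∂_1: C_1 → C_0 is given by ∂[p,q] = [q] − [p]. For instance
  ∂AB = B − A.
This gives a 7×18 integer matrix of rank 6; reducing to Smith normal form yields diagonal entries (1,1,1,1,1,1).

∂_2: C_2 → C_1 acts by ∂[p,q,r] = [q,r] − [p,r] + [p,q]. For instance
  ∂AFJ = FJ − AJ + AF,
  ∂ABG = BG − AG + AB.
The 18×12 boundary matrix has rank 12 and Smith normal form diag(1,1,1,1,1,1,1,1,1,1,1,2).

From H_k ≅ ker(∂_k) / im(∂_{k+1}) we obtain:

  H_0: rank C_0 − rank ∂_1 = 7 − 6 = 1, and the invariant factors of ∂_1 are all 1, so H_0 = Z.
  H_1: rank ker ∂_1 − rank ∂_2 = (18 − 6) − 12 = 0, and ∂_2 has invariant factor 2 > 1, so H_1 = Z/2Z.
  H_2: rank ker ∂_2 − rank ∂_3 = (12 − 12) − 0 = 0, and there is no ∂_3, so H_2 = 0.

As a check, the Euler characteristic is 7 − 18 + 12 = 1, which agrees with 1 − 0 + 0 = 1.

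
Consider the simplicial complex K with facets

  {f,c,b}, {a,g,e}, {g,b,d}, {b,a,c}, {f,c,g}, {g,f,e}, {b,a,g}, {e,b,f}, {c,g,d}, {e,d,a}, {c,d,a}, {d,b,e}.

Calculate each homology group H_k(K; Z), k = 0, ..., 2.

H_0 = Z,  H_1 = Z/2,  H_2 = 0.

Take the total order a < b < c < d < e < f < g on the vertex set. Then K (dimension 2) consists of the simplices:

  0-simplices (7): a, b, c, d, e, f, g
  1-simplices (18): ab, ac, ad, ae, ag, bc, bd, be, bf, bg, cd, cf, cg, de, dg, ef, eg, fg
  2-simplices (12): abc, abg, acd, ade, aeg, bcf, bde, bdg, bef, cdg, cfg, efg

so the chain groups are C_0 ≅ Z^7, C_1 ≅ Z^18, C_2 ≅ Z^12.

∂_1: C_1 → C_0 is given by ∂[p,q] = [q] − [p]. For instance
  ∂ab = b − a.
As a 7×18 matrix over Z this has rank 6, with invariant factors (1,1,1,1,1,1).

The boundary map ∂_2: C_2 → C_1 acts by ∂[p,q,r] = [q,r] − [p,r] + [p,q]. For instance
  ∂abg = bg − ag + ab,
  ∂ade = de − ae + ad.
This gives a 18×12 integer matrix of rank 12; reducing to Smith normal form yields diagonal entries (1,1,1,1,1,1,1,1,1,1,1,2).

Computing H_k = (kernel of ∂_k) / (image of ∂_{k+1}):

  H_0: rank C_0 − rank ∂_1 = 7 − 6 = 1, and the invariant factors of ∂_1 are all 1, so H_0 = Z.
  H_1: rank ker ∂_1 − rank ∂_2 = (18 − 6) − 12 = 0, and ∂_2 has invariant factor 2 > 1, so H_1 = Z/2.
  H_2: rank ker ∂_2 − rank ∂_3 = (12 − 12) − 0 = 0, and there is no ∂_3, so H_2 = 0.

As a check, the Euler characteristic is 7 − 18 + 12 = 1, which agrees with 1 − 0 + 0 = 1.
(K is a triangulation of the real projective plane RP^2.)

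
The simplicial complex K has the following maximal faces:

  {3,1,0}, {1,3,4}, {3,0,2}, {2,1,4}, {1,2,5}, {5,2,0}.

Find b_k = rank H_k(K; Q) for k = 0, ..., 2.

Take the total order 0 < 1 < 2 < 3 < 4 < 5 on the vertex set. Then K (dimension 2) consists of the simplices:

  0-simplices (6): [0], [1], [2], [3], [4], [5]
  1-simplices (12): [0,1], [0,2], [0,3], [0,5], [1,2], [1,3], [1,4], [1,5], [2,3], [2,4], [2,5], [3,4]
  2-simplices (6): [0,1,3], [0,2,3], [0,2,5], [1,2,4], [1,2,5], [1,3,4]

so the chain groups are C_0 ≅ Z^6, C_1 ≅ Z^12, C_2 ≅ Z^6.

The boundary map ∂_1: C_1 → C_0 sends each edge [p,q] (with p < q) to q − p.
This gives a 6×12 integer matrix of rank 5; reducing to Smith normal form yields diagonal entries (1,1,1,1,1).

Boundary ∂_2: C_2 → C_1 sends each 2-simplex [p,q,r] to [q,r] − [p,r] + [p,q]. For instance
  ∂[0,2,3] = [2,3] − [0,3] + [0,2],
  ∂[0,2,5] = [2,5] − [0,5] + [0,2].
This gives a 12×6 integer matrix of rank 6; reducing to Smith normal form yields diagonal entries (1,1,1,1,1,1).

Now H_k = ker ∂_k / im ∂_{k+1}, so:

  H_0: rank C_0 − rank ∂_1 = 6 − 5 = 1, and the invariant factors of ∂_1 are all 1, so H_0 ≅ Z.
  H_1: rank ker ∂_1 − rank ∂_2 = (12 − 5) − 6 = 1, and the invariant factors of ∂_2 are all 1, so H_1 ≅ Z.
  H_2: rank ker ∂_2 − rank ∂_3 = (6 − 6) − 0 = 0, and there is no ∂_3, so H_2 ≅ 0.

Hence the Betti numbers are b_0 = 1, b_1 = 1, b_2 = 0.

b_0 = 1, b_1 = 1, b_2 = 0.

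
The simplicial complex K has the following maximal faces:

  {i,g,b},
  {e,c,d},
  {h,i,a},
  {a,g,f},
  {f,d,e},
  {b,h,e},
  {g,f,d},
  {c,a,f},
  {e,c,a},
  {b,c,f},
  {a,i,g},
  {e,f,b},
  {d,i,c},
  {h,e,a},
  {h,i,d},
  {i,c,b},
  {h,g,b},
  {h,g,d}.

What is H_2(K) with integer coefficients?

H_2 ≅ 0.

Fix the vertex order a < b < c < d < e < f < g < h < i and write every simplex with vertices in increasing order. Then dim K = 2 and the simplices of K are:

  0-simplices (9): a, b, c, d, e, f, g, h, i
  1-simplices (27): ac, ae, af, ag, ah, ai, bc, be, bf, bg, bh, bi, cd, ce, cf, ci, de, df, dg, dh, di, ef, eh, fg, gh, gi, hi
  2-simplices (18): ace, acf, aeh, afg, agi, ahi, bcf, bci, bef, beh, bgh, bgi, cde, cdi, def, dfg, dgh, dhi

giving chain groups C_0 ≅ Z^9, C_1 ≅ Z^27, C_2 ≅ Z^18.

The boundary map ∂_1: C_1 → C_0 maps an edge to its endpoints' difference, ∂[p,q] = q − p. For instance
  ∂be = e − b.
The 9×27 boundary matrix has rank 8 and Smith normal form diag(1,1,1,1,1,1,1,1).

∂_2: C_2 → C_1 sends each 2-simplex [p,q,r] to [q,r] − [p,r] + [p,q]. For instance
  ∂beh = eh − bh + be,
  ∂def = ef − df + de.
The resulting 27×18 matrix has rank 18, and its Smith normal form has invariant factors (1,1,1,1,1,1,1,1,1,1,1,1,1,1,1,1,1,2).

Computing H_k = (kernel of ∂_k) / (image of ∂_{k+1}):

  H_2: rank ker ∂_2 − rank ∂_3 = (18 − 18) − 0 = 0, and there is no ∂_3, so H_2 ≅ 0.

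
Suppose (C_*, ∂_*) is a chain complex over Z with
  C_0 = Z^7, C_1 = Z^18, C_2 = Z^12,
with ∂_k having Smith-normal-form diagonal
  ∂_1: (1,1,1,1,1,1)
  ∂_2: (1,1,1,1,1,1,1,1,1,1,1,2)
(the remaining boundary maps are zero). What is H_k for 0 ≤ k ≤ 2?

H_0 = Z,  H_1 = Z/2,  H_2 = 0.

H_0: b_0 = 7 − 0 − 6 = 1; torsion from ∂_1 factors > 1: none. So H_0 = Z.
H_1: b_1 = 18 − 6 − 12 = 0; torsion from ∂_2 factors > 1: [2]. So H_1 = Z/2.
H_2: b_2 = 12 − 12 − 0 = 0; torsion from ∂_3 factors > 1: none. So H_2 = 0.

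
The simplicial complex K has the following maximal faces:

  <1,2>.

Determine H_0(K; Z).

H_0 = Z.

Take the total order 1 < 2 on the vertex set. Then K (dimension 1) consists of the simplices:

  0-simplices (2): [1], [2]
  1-simplices (1): [1,2]

so the chain groups are C_0 ≅ Z^2, C_1 ≅ Z^1.

Boundary ∂_1: C_1 → C_0 sends each edge [p,q] (with p < q) to q − p. For instance
  ∂[1,2] = [2] − [1].
The resulting 2×1 matrix has rank 1, and its Smith normal form has invariant factors (1).

Reading off H_k = ker ∂_k / im ∂_{k+1}:

  H_0: rank C_0 − rank ∂_1 = 2 − 1 = 1, and the invariant factors of ∂_1 are all 1, so H_0 = Z.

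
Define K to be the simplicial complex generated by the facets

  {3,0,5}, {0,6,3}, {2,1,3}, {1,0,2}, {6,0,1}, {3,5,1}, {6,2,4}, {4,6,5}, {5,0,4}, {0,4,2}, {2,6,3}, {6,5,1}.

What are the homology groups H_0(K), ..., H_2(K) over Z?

Fix the vertex order 0 < 1 < 2 < 3 < 4 < 5 < 6 and write every simplex with vertices in increasing order. Then dim K = 2 and the simplices of K are:

  0-simplices (7): [0], [1], [2], [3], [4], [5], [6]
  1-simplices (18): [0,1], [0,2], [0,3], [0,4], [0,5], [0,6], [1,2], [1,3], [1,5], [1,6], [2,3], [2,4], [2,6], [3,5], [3,6], [4,5], [4,6], [5,6]
  2-simplices (12): [0,1,2], [0,1,6], [0,2,4], [0,3,5], [0,3,6], [0,4,5], [1,2,3], [1,3,5], [1,5,6], [2,3,6], [2,4,6], [4,5,6]

Hence C_0 ≅ Z^7, C_1 ≅ Z^18, C_2 ≅ Z^12.

Boundary ∂_1: C_1 → C_0 sends each edge [p,q] (with p < q) to q − p. For instance
  ∂[1,5] = [5] − [1].
As a 7×18 matrix over Z this has rank 6, with invariant factors (1,1,1,1,1,1).

∂_2: C_2 → C_1 maps a triangle to the signed sum of its edges. For instance
  ∂[2,3,6] = [3,6] − [2,6] + [2,3],
  ∂[0,4,5] = [4,5] − [0,5] + [0,4].
As a 18×12 matrix over Z this has rank 12, with invariant factors (1,1,1,1,1,1,1,1,1,1,1,2).

Reading off H_k = ker ∂_k / im ∂_{k+1}:

  H_0: rank C_0 − rank ∂_1 = 7 − 6 = 1, and the invariant factors of ∂_1 are all 1, so H_0 ≅ Z.
  H_1: rank ker ∂_1 − rank ∂_2 = (18 − 6) − 12 = 0, and ∂_2 has invariant factor 2 > 1, so H_1 ≅ Z_2.
  H_2: rank ker ∂_2 − rank ∂_3 = (12 − 12) − 0 = 0, and there is no ∂_3, so H_2 ≅ 0.

H_0 ≅ Z,  H_1 ≅ Z_2,  H_2 = 0.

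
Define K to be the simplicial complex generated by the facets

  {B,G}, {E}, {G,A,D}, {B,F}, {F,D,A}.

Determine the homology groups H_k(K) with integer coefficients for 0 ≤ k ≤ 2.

H_0 ≅ Z^2,  H_1 ≅ Z,  H_2 = 0.

Order the vertices as A < B < D < E < F < G. Listing each simplex with vertices in this order, K has dimension 2 with simplices:

  0-simplices (6): A, B, D, E, F, G
  1-simplices (7): AD, AF, AG, BF, BG, DF, DG
  2-simplices (2): ADF, ADG

giving chain groups C_0 ≅ Z^6, C_1 ≅ Z^7, C_2 ≅ Z^2.

The boundary map ∂_1: C_1 → C_0 is given by ∂[p,q] = [q] − [p]. For instance
  ∂BG = G − B.
The 6×7 boundary matrix has rank 4 and Smith normal form diag(1,1,1,1).

The boundary map ∂_2: C_2 → C_1 sends each 2-simplex [p,q,r] to [q,r] − [p,r] + [p,q]. For instance
  ∂ADF = DF − AF + AD,
  ∂ADG = DG − AG + AD.
The 7×2 boundary matrix has rank 2 and Smith normal form diag(1,1).

Computing H_k = (kernel of ∂_k) / (image of ∂_{k+1}):

  H_0: rank C_0 − rank ∂_1 = 6 − 4 = 2, and the invariant factors of ∂_1 are all 1, so H_0 = Z^2.
  H_1: rank ker ∂_1 − rank ∂_2 = (7 − 4) − 2 = 1, and the invariant factors of ∂_2 are all 1, so H_1 = Z.
  H_2: rank ker ∂_2 − rank ∂_3 = (2 − 2) − 0 = 0, and there is no ∂_3, so H_2 = 0.

As a check, the Euler characteristic is 6 − 7 + 2 = 1, which agrees with 2 − 1 + 0 = 1.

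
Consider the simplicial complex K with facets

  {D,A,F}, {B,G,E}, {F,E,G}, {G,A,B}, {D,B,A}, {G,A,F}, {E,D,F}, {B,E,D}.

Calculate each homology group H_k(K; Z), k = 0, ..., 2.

H_0 ≅ Z,  H_1 = 0,  H_2 ≅ Z.

We work with the vertex ordering A < B < D < E < F < G. The simplices of K, each written with vertices in increasing order, are:

  0-simplices (6): A, B, D, E, F, G
  1-simplices (12): AB, AD, AF, AG, BD, BE, BG, DE, DF, EF, EG, FG
  2-simplices (8): ABD, ABG, ADF, AFG, BDE, BEG, DEF, EFG

so the chain groups are C_0 ≅ Z^6, C_1 ≅ Z^12, C_2 ≅ Z^8.

Boundary ∂_1: C_1 → C_0 maps an edge to its endpoints' difference, ∂[p,q] = q − p.
The 6×12 boundary matrix has rank 5 and Smith normal form diag(1,1,1,1,1).

The boundary map ∂_2: C_2 → C_1 sends each 2-simplex [p,q,r] to [q,r] − [p,r] + [p,q]. For instance
  ∂DEF = EF − DF + DE,
  ∂ABD = BD − AD + AB.
This gives a 12×8 integer matrix of rank 7; reducing to Smith normal form yields diagonal entries (1,1,1,1,1,1,1).

Now H_k = ker ∂_k / im ∂_{k+1}, so:

  H_0: rank C_0 − rank ∂_1 = 6 − 5 = 1, and the invariant factors of ∂_1 are all 1, so H_0 ≅ Z.
  H_1: rank ker ∂_1 − rank ∂_2 = (12 − 5) − 7 = 0, and the invariant factors of ∂_2 are all 1, so H_1 ≅ 0.
  H_2: rank ker ∂_2 − rank ∂_3 = (8 − 7) − 0 = 1, and there is no ∂_3, so H_2 ≅ Z.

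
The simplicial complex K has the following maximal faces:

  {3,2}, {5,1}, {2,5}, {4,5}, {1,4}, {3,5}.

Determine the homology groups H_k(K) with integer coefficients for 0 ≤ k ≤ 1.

Order the vertices as 1 < 2 < 3 < 4 < 5. Listing each simplex with vertices in this order, K has dimension 1 with simplices:

  0-simplices (5): [1], [2], [3], [4], [5]
  1-simplices (6): [1,4], [1,5], [2,3], [2,5], [3,5], [4,5]

giving chain groups C_0 ≅ Z^5, C_1 ≅ Z^6.

The boundary map ∂_1: C_1 → C_0 sends each edge [p,q] (with p < q) to q − p. For instance
  ∂[2,5] = [5] − [2].
This gives a 5×6 integer matrix of rank 4; reducing to Smith normal form yields diagonal entries (1,1,1,1).

Reading off H_k = ker ∂_k / im ∂_{k+1}:

  H_0: rank C_0 − rank ∂_1 = 5 − 4 = 1, and the invariant factors of ∂_1 are all 1, so H_0 = Z.
  H_1: rank ker ∂_1 − rank ∂_2 = (6 − 4) − 0 = 2, and there is no ∂_2, so H_1 = Z^2.

As a check, the Euler characteristic is 5 − 6 = -1, which agrees with 1 − 2 = -1.

H_0 ≅ Z,  H_1 ≅ Z^2.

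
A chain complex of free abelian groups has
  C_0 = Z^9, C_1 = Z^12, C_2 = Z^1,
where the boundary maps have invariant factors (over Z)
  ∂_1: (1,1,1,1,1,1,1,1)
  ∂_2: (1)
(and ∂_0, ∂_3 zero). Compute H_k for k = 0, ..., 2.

H_0 = Z,  H_1 = Z^3,  H_2 = 0.

H_0: b_0 = 9 − 0 − 8 = 1; torsion from ∂_1 factors > 1: none. So H_0 = Z.
H_1: b_1 = 12 − 8 − 1 = 3; torsion from ∂_2 factors > 1: none. So H_1 = Z^3.
H_2: b_2 = 1 − 1 − 0 = 0; torsion from ∂_3 factors > 1: none. So H_2 = 0.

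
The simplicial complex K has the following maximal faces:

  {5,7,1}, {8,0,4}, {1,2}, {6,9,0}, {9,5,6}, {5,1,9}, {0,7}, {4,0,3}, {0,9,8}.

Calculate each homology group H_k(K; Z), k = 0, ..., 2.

We work with the vertex ordering 0 < 1 < 2 < 3 < 4 < 5 < 6 < 7 < 8 < 9. The simplices of K, each written with vertices in increasing order, are:

  0-simplices (10): [0], [1], [2], [3], [4], [5], [6], [7], [8], [9]
  1-simplices (17): [0,3], [0,4], [0,6], [0,7], [0,8], [0,9], [1,2], [1,5], [1,7], [1,9], [3,4], [4,8], [5,6], [5,7], [5,9], [6,9], [8,9]
  2-simplices (7): [0,3,4], [0,4,8], [0,6,9], [0,8,9], [1,5,7], [1,5,9], [5,6,9]

giving chain groups C_0 ≅ Z^10, C_1 ≅ Z^17, C_2 ≅ Z^7.

The boundary map ∂_1: C_1 → C_0 maps an edge to its endpoints' difference, ∂[p,q] = q − p. For instance
  ∂[1,9] = [9] − [1].
As a 10×17 matrix over Z this has rank 9, with invariant factors (1,1,1,1,1,1,1,1,1).

∂_2: C_2 → C_1 acts by ∂[p,q,r] = [q,r] − [p,r] + [p,q]. For instance
  ∂[1,5,9] = [5,9] − [1,9] + [1,5],
  ∂[1,5,7] = [5,7] − [1,7] + [1,5].
The resulting 17×7 matrix has rank 7, and its Smith normal form has invariant factors (1,1,1,1,1,1,1).

From H_k ≅ ker(∂_k) / im(∂_{k+1}) we obtain:

  H_0: rank C_0 − rank ∂_1 = 10 − 9 = 1, and the invariant factors of ∂_1 are all 1, so H_0 ≅ Z.
  H_1: rank ker ∂_1 − rank ∂_2 = (17 − 9) − 7 = 1, and the invariant factors of ∂_2 are all 1, so H_1 ≅ Z.
  H_2: rank ker ∂_2 − rank ∂_3 = (7 − 7) − 0 = 0, and there is no ∂_3, so H_2 ≅ 0.

H_0 ≅ Z,  H_1 ≅ Z,  H_2 = 0.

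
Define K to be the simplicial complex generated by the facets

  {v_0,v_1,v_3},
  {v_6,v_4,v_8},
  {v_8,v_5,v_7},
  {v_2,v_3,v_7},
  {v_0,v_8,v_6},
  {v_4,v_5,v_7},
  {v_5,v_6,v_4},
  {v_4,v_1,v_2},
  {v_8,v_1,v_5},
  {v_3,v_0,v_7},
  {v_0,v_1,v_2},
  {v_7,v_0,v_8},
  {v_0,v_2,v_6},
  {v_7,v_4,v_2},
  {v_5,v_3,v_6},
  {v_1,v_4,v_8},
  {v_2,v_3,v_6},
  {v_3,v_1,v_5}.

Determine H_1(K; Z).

H_1 = Z ⊕ Z/2Z.

Take the total order v_0 < v_1 < v_2 < v_3 < v_4 < v_5 < v_6 < v_7 < v_8 on the vertex set. Then K (dimension 2) consists of the simplices:

  0-simplices (9): [v_0], [v_1], [v_2], [v_3], [v_4], [v_5], [v_6], [v_7], [v_8]
  1-simplices (27): (27 of them)
  2-simplices (18): (18 of them)

giving chain groups C_0 ≅ Z^9, C_1 ≅ Z^27, C_2 ≅ Z^18.

The boundary map ∂_1: C_1 → C_0 is given by ∂[p,q] = [q] − [p]. For instance
  ∂[v_1,v_3] = [v_3] − [v_1].
This gives a 9×27 integer matrix of rank 8; reducing to Smith normal form yields diagonal entries (1,1,1,1,1,1,1,1).

The boundary map ∂_2: C_2 → C_1 maps a triangle to the signed sum of its edges. For instance
  ∂[v_1,v_4,v_8] = [v_4,v_8] − [v_1,v_8] + [v_1,v_4],
  ∂[v_1,v_3,v_5] = [v_3,v_5] − [v_1,v_5] + [v_1,v_3].
As a 27×18 matrix over Z this has rank 18, with invariant factors (1,1,1,1,1,1,1,1,1,1,1,1,1,1,1,1,1,2).

Computing H_k = (kernel of ∂_k) / (image of ∂_{k+1}):

  H_1: rank ker ∂_1 − rank ∂_2 = (27 − 8) − 18 = 1, and ∂_2 has invariant factor 2 > 1, so H_1 = Z ⊕ Z/2Z.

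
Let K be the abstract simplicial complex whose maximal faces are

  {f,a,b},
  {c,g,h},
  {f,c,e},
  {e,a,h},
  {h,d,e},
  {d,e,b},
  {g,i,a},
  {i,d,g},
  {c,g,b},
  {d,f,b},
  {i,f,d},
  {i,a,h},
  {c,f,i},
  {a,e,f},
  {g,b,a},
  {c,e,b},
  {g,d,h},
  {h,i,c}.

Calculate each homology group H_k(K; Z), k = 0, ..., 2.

Order the vertices as a < b < c < d < e < f < g < h < i. Listing each simplex with vertices in this order, K has dimension 2 with simplices:

  0-simplices (9): a, b, c, d, e, f, g, h, i
  1-simplices (27): ab, ae, af, ag, ah, ai, bc, bd, be, bf, bg, ce, cf, cg, ch, ci, de, df, dg, dh, di, ef, eh, fi, gh, gi, hi
  2-simplices (18): abf, abg, aef, aeh, agi, ahi, bce, bcg, bde, bdf, cef, cfi, cgh, chi, deh, dfi, dgh, dgi

so the chain groups are C_0 ≅ Z^9, C_1 ≅ Z^27, C_2 ≅ Z^18.

∂_1: C_1 → C_0 is given by ∂[p,q] = [q] − [p]. For instance
  ∂cg = g − c.
As a 9×27 matrix over Z this has rank 8, with invariant factors (1,1,1,1,1,1,1,1).

The boundary map ∂_2: C_2 → C_1 acts by ∂[p,q,r] = [q,r] − [p,r] + [p,q]. For instance
  ∂cfi = fi − ci + cf,
  ∂abg = bg − ag + ab.
The 27×18 boundary matrix has rank 18 and Smith normal form diag(1,1,1,1,1,1,1,1,1,1,1,1,1,1,1,1,1,2).

From H_k ≅ ker(∂_k) / im(∂_{k+1}) we obtain:

  H_0: rank C_0 − rank ∂_1 = 9 − 8 = 1, and the invariant factors of ∂_1 are all 1, so H_0 ≅ Z.
  H_1: rank ker ∂_1 − rank ∂_2 = (27 − 8) − 18 = 1, and ∂_2 has invariant factor 2 > 1, so H_1 ≅ Z ⊕ Z/2Z.
  H_2: rank ker ∂_2 − rank ∂_3 = (18 − 18) − 0 = 0, and there is no ∂_3, so H_2 ≅ 0.

(K is a triangulation of the Klein bottle.)

H_0 ≅ Z,  H_1 ≅ Z ⊕ Z/2Z,  H_2 = 0.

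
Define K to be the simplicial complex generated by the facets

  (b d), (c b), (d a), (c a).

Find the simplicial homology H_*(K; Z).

H_0 ≅ Z,  H_1 ≅ Z.

K has 4 vertices, 4 edges.
rank ∂_0 = 0, rank ∂_1 = 3 ⇒ b_0 = 4 − 0 − 3 = 1; all invariant factors of ∂_1 are 1 so no torsion. So H_0 = Z.
rank ∂_1 = 3, rank ∂_2 = 0 ⇒ b_1 = 4 − 3 − 0 = 1. So H_1 = Z.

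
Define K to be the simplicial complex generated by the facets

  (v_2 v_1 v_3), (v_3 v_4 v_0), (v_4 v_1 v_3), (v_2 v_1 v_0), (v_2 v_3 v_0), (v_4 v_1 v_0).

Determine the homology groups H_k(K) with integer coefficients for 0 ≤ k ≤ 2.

H_0 ≅ Z,  H_1 = 0,  H_2 ≅ Z.

Order the vertices as v_0 < v_1 < v_2 < v_3 < v_4. Listing each simplex with vertices in this order, K has dimension 2 with simplices:

  0-simplices (5): [v_0], [v_1], [v_2], [v_3], [v_4]
  1-simplices (9): [v_0,v_1], [v_0,v_2], [v_0,v_3], [v_0,v_4], [v_1,v_2], [v_1,v_3], [v_1,v_4], [v_2,v_3], [v_3,v_4]
  2-simplices (6): [v_0,v_1,v_2], [v_0,v_1,v_4], [v_0,v_2,v_3], [v_0,v_3,v_4], [v_1,v_2,v_3], [v_1,v_3,v_4]

giving chain groups C_0 ≅ Z^5, C_1 ≅ Z^9, C_2 ≅ Z^6.

∂_1: C_1 → C_0 maps an edge to its endpoints' difference, ∂[p,q] = q − p. For instance
  ∂[v_0,v_2] = [v_2] − [v_0].
As a 5×9 matrix over Z this has rank 4, with invariant factors (1,1,1,1).

∂_2: C_2 → C_1 sends each 2-simplex [p,q,r] to [q,r] − [p,r] + [p,q]. For instance
  ∂[v_0,v_1,v_4] = [v_1,v_4] − [v_0,v_4] + [v_0,v_1],
  ∂[v_1,v_3,v_4] = [v_3,v_4] − [v_1,v_4] + [v_1,v_3].
This gives a 9×6 integer matrix of rank 5; reducing to Smith normal form yields diagonal entries (1,1,1,1,1).

Computing H_k = (kernel of ∂_k) / (image of ∂_{k+1}):

  H_0: rank C_0 − rank ∂_1 = 5 − 4 = 1, and the invariant factors of ∂_1 are all 1, so H_0 ≅ Z.
  H_1: rank ker ∂_1 − rank ∂_2 = (9 − 4) − 5 = 0, and the invariant factors of ∂_2 are all 1, so H_1 ≅ 0.
  H_2: rank ker ∂_2 − rank ∂_3 = (6 − 5) − 0 = 1, and there is no ∂_3, so H_2 ≅ Z.

(K is a triangulation of the 2-sphere S^2.)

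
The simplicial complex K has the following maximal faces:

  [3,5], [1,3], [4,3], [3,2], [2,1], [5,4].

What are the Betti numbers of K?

b_0 = 1, b_1 = 2.

K has 5 vertices, 6 edges.
rank ∂_0 = 0, rank ∂_1 = 4 ⇒ b_0 = 5 − 0 − 4 = 1; all invariant factors of ∂_1 are 1 so no torsion. So H_0 = Z.
rank ∂_1 = 4, rank ∂_2 = 0 ⇒ b_1 = 6 − 4 − 0 = 2. So H_1 = Z^2.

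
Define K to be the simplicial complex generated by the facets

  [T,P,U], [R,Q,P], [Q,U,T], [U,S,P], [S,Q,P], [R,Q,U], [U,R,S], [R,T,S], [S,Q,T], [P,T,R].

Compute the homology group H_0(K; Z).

H_0 ≅ Z.

Order the vertices as P < Q < R < S < T < U. Listing each simplex with vertices in this order, K has dimension 2 with simplices:

  0-simplices (6): P, Q, R, S, T, U
  1-simplices (15): PQ, PR, PS, PT, PU, QR, QS, QT, QU, RS, RT, RU, ST, SU, TU
  2-simplices (10): PQR, PQS, PRT, PSU, PTU, QRU, QST, QTU, RST, RSU

so the chain groups are C_0 ≅ Z^6, C_1 ≅ Z^15, C_2 ≅ Z^10.

Boundary ∂_1: C_1 → C_0 maps an edge to its endpoints' difference, ∂[p,q] = q − p. For instance
  ∂RU = U − R.
This gives a 6×15 integer matrix of rank 5; reducing to Smith normal form yields diagonal entries (1,1,1,1,1).

The boundary map ∂_2: C_2 → C_1 maps a triangle to the signed sum of its edges. For instance
  ∂PRT = RT − PT + PR,
  ∂PQS = QS − PS + PQ.
This gives a 15×10 integer matrix of rank 10; reducing to Smith normal form yields diagonal entries (1,1,1,1,1,1,1,1,1,2).

Computing H_k = (kernel of ∂_k) / (image of ∂_{k+1}):

  H_0: rank C_0 − rank ∂_1 = 6 − 5 = 1, and the invariant factors of ∂_1 are all 1, so H_0 ≅ Z.

(K is a triangulation of the real projective plane RP^2.)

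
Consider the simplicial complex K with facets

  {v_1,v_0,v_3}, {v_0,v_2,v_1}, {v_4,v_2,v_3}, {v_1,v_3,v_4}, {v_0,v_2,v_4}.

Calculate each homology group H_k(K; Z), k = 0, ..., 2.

We work with the vertex ordering v_0 < v_1 < v_2 < v_3 < v_4. The simplices of K, each written with vertices in increasing order, are:

  0-simplices (5): [v_0], [v_1], [v_2], [v_3], [v_4]
  1-simplices (10): [v_0,v_1], [v_0,v_2], [v_0,v_3], [v_0,v_4], [v_1,v_2], [v_1,v_3], [v_1,v_4], [v_2,v_3], [v_2,v_4], [v_3,v_4]
  2-simplices (5): [v_0,v_1,v_2], [v_0,v_1,v_3], [v_0,v_2,v_4], [v_1,v_3,v_4], [v_2,v_3,v_4]

Hence C_0 ≅ Z^5, C_1 ≅ Z^10, C_2 ≅ Z^5.

∂_1: C_1 → C_0 is given by ∂[p,q] = [q] − [p]. For instance
  ∂[v_1,v_2] = [v_2] − [v_1].
This gives a 5×10 integer matrix of rank 4; reducing to Smith normal form yields diagonal entries (1,1,1,1).

Boundary ∂_2: C_2 → C_1 maps a triangle to the signed sum of its edges. For instance
  ∂[v_0,v_2,v_4] = [v_2,v_4] − [v_0,v_4] + [v_0,v_2],
  ∂[v_1,v_3,v_4] = [v_3,v_4] − [v_1,v_4] + [v_1,v_3].
As a 10×5 matrix over Z this has rank 5, with invariant factors (1,1,1,1,1).

From H_k ≅ ker(∂_k) / im(∂_{k+1}) we obtain:

  H_0: rank C_0 − rank ∂_1 = 5 − 4 = 1, and the invariant factors of ∂_1 are all 1, so H_0 ≅ Z.
  H_1: rank ker ∂_1 − rank ∂_2 = (10 − 4) − 5 = 1, and the invariant factors of ∂_2 are all 1, so H_1 ≅ Z.
  H_2: rank ker ∂_2 − rank ∂_3 = (5 − 5) − 0 = 0, and there is no ∂_3, so H_2 ≅ 0.

H_0 = Z,  H_1 = Z,  H_2 = 0.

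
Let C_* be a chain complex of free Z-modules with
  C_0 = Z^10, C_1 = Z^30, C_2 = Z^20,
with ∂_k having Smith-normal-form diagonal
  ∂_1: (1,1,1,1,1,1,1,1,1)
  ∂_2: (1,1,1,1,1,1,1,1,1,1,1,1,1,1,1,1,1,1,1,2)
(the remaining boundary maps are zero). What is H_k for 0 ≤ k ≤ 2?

H_0 = Z,  H_1 = Z ⊕ Z/2,  H_2 = 0.

H_0: b_0 = 10 − 0 − 9 = 1; torsion from ∂_1 factors > 1: none. So H_0 = Z.
H_1: b_1 = 30 − 9 − 20 = 1; torsion from ∂_2 factors > 1: [2]. So H_1 = Z ⊕ Z/2.
H_2: b_2 = 20 − 20 − 0 = 0; torsion from ∂_3 factors > 1: none. So H_2 = 0.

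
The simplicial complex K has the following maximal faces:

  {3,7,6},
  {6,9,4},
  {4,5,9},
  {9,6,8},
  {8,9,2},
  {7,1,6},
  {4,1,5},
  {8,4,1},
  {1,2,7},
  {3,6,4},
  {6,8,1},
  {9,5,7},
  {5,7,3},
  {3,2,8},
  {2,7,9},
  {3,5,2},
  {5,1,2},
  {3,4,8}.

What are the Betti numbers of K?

b_0 = 1, b_1 = 1, b_2 = 0.

We work with the vertex ordering 1 < 2 < 3 < 4 < 5 < 6 < 7 < 8 < 9. The simplices of K, each written with vertices in increasing order, are:

  0-simplices (9): [1], [2], [3], [4], [5], [6], [7], [8], [9]
  1-simplices (27): (27 of them)
  2-simplices (18): [1,2,5], [1,2,7], [1,4,5], [1,4,8], [1,6,7], [1,6,8], [2,3,5], [2,3,8], [2,7,9], [2,8,9], [3,4,6], [3,4,8], [3,5,7], [3,6,7], [4,5,9], [4,6,9], [5,7,9], [6,8,9]

so the chain groups are C_0 ≅ Z^9, C_1 ≅ Z^27, C_2 ≅ Z^18.

The boundary map ∂_1: C_1 → C_0 sends each edge [p,q] (with p < q) to q − p. For instance
  ∂[2,8] = [8] − [2].
This gives a 9×27 integer matrix of rank 8; reducing to Smith normal form yields diagonal entries (1,1,1,1,1,1,1,1).

The boundary map ∂_2: C_2 → C_1 maps a triangle to the signed sum of its edges. For instance
  ∂[3,5,7] = [5,7] − [3,7] + [3,5],
  ∂[4,5,9] = [5,9] − [4,9] + [4,5].
This gives a 27×18 integer matrix of rank 18; reducing to Smith normal form yields diagonal entries (1,1,1,1,1,1,1,1,1,1,1,1,1,1,1,1,1,2).

Reading off H_k = ker ∂_k / im ∂_{k+1}:

  H_0: rank C_0 − rank ∂_1 = 9 − 8 = 1, and the invariant factors of ∂_1 are all 1, so H_0 ≅ Z.
  H_1: rank ker ∂_1 − rank ∂_2 = (27 − 8) − 18 = 1, and ∂_2 has invariant factor 2 > 1, so H_1 ≅ Z ⊕ Z/2.
  H_2: rank ker ∂_2 − rank ∂_3 = (18 − 18) − 0 = 0, and there is no ∂_3, so H_2 ≅ 0.

Hence the Betti numbers are b_0 = 1, b_1 = 1, b_2 = 0.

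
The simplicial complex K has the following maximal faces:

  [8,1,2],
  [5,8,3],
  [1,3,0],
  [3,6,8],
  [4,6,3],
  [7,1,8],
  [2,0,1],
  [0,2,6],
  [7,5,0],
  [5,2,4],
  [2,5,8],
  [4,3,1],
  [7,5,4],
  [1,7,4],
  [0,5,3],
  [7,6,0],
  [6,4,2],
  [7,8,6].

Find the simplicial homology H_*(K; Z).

H_0 = Z,  H_1 = Z^2,  H_2 = Z.

We work with the vertex ordering 0 < 1 < 2 < 3 < 4 < 5 < 6 < 7 < 8. The simplices of K, each written with vertices in increasing order, are:

  0-simplices (9): [0], [1], [2], [3], [4], [5], [6], [7], [8]
  1-simplices (27): (27 of them)
  2-simplices (18): [0,1,2], [0,1,3], [0,2,6], [0,3,5], [0,5,7], [0,6,7], [1,2,8], [1,3,4], [1,4,7], [1,7,8], [2,4,5], [2,4,6], [2,5,8], [3,4,6], [3,5,8], [3,6,8], [4,5,7], [6,7,8]

giving chain groups C_0 ≅ Z^9, C_1 ≅ Z^27, C_2 ≅ Z^18.

Boundary ∂_1: C_1 → C_0 sends each edge [p,q] (with p < q) to q − p. For instance
  ∂[0,2] = [2] − [0].
As a 9×27 matrix over Z this has rank 8, with invariant factors (1,1,1,1,1,1,1,1).

∂_2: C_2 → C_1 maps a triangle to the signed sum of its edges. For instance
  ∂[6,7,8] = [7,8] − [6,8] + [6,7],
  ∂[2,4,6] = [4,6] − [2,6] + [2,4].
As a 27×18 matrix over Z this has rank 17, with invariant factors (1,1,1,1,1,1,1,1,1,1,1,1,1,1,1,1,1).

Reading off H_k = ker ∂_k / im ∂_{k+1}:

  H_0: rank C_0 − rank ∂_1 = 9 − 8 = 1, and the invariant factors of ∂_1 are all 1, so H_0 = Z.
  H_1: rank ker ∂_1 − rank ∂_2 = (27 − 8) − 17 = 2, and the invariant factors of ∂_2 are all 1, so H_1 = Z^2.
  H_2: rank ker ∂_2 − rank ∂_3 = (18 − 17) − 0 = 1, and there is no ∂_3, so H_2 = Z.

As a check, the Euler characteristic is 9 − 27 + 18 = 0, which agrees with 1 − 2 + 1 = 0.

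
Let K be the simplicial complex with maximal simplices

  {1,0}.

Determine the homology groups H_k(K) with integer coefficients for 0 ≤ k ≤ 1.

H_0 = Z,  H_1 = 0.

Order the vertices as 0 < 1. Listing each simplex with vertices in this order, K has dimension 1 with simplices:

  0-simplices (2): [0], [1]
  1-simplices (1): [0,1]

so the chain groups are C_0 ≅ Z^2, C_1 ≅ Z^1.

The boundary map ∂_1: C_1 → C_0 is given by ∂[p,q] = [q] − [p]. For instance
  ∂[0,1] = [1] − [0].
As a 2×1 matrix over Z this has rank 1, with invariant factors (1).

Computing H_k = (kernel of ∂_k) / (image of ∂_{k+1}):

  H_0: rank C_0 − rank ∂_1 = 2 − 1 = 1, and the invariant factors of ∂_1 are all 1, so H_0 = Z.
  H_1: rank ker ∂_1 − rank ∂_2 = (1 − 1) − 0 = 0, and there is no ∂_2, so H_1 = 0.

(K is a triangulation of the 1-simplex.)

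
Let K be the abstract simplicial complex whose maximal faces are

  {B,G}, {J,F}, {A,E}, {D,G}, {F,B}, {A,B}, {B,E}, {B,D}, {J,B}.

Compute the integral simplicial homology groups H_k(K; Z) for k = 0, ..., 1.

H_0 ≅ Z,  H_1 ≅ Z^3.

Order the vertices as A < B < D < E < F < G < J. Listing each simplex with vertices in this order, K has dimension 1 with simplices:

  0-simplices (7): A, B, D, E, F, G, J
  1-simplices (9): AB, AE, BD, BE, BF, BG, BJ, DG, FJ

so the chain groups are C_0 ≅ Z^7, C_1 ≅ Z^9.

Boundary ∂_1: C_1 → C_0 is given by ∂[p,q] = [q] − [p].
As a 7×9 matrix over Z this has rank 6, with invariant factors (1,1,1,1,1,1).

Reading off H_k = ker ∂_k / im ∂_{k+1}:

  H_0: rank C_0 − rank ∂_1 = 7 − 6 = 1, and the invariant factors of ∂_1 are all 1, so H_0 = Z.
  H_1: rank ker ∂_1 − rank ∂_2 = (9 − 6) − 0 = 3, and there is no ∂_2, so H_1 = Z^3.

As a check, the Euler characteristic is 7 − 9 = -2, which agrees with 1 − 3 = -2.
(K is a triangulation of a wedge of 3 circles.)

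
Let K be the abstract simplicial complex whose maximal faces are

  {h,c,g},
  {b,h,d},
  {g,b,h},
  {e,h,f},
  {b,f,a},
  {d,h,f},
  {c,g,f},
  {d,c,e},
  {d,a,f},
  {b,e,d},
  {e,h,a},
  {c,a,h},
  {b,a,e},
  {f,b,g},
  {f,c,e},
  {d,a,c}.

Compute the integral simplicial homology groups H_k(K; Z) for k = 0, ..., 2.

We work with the vertex ordering a < b < c < d < e < f < g < h. The simplices of K, each written with vertices in increasing order, are:

  0-simplices (8): a, b, c, d, e, f, g, h
  1-simplices (24): ab, ac, ad, ae, af, ah, bd, be, bf, bg, bh, cd, ce, cf, cg, ch, de, df, dh, ef, eh, fg, fh, gh
  2-simplices (16): abe, abf, acd, ach, adf, aeh, bde, bdh, bfg, bgh, cde, cef, cfg, cgh, dfh, efh

Hence C_0 ≅ Z^8, C_1 ≅ Z^24, C_2 ≅ Z^16.

The boundary map ∂_1: C_1 → C_0 maps an edge to its endpoints' difference, ∂[p,q] = q − p. For instance
  ∂ef = f − e.
The resulting 8×24 matrix has rank 7, and its Smith normal form has invariant factors (1,1,1,1,1,1,1).

The boundary map ∂_2: C_2 → C_1 acts by ∂[p,q,r] = [q,r] − [p,r] + [p,q]. For instance
  ∂cgh = gh − ch + cg,
  ∂cde = de − ce + cd.
The resulting 24×16 matrix has rank 15, and its Smith normal form has invariant factors (1,1,1,1,1,1,1,1,1,1,1,1,1,1,1).

Computing H_k = (kernel of ∂_k) / (image of ∂_{k+1}):

  H_0: rank C_0 − rank ∂_1 = 8 − 7 = 1, and the invariant factors of ∂_1 are all 1, so H_0 ≅ Z.
  H_1: rank ker ∂_1 − rank ∂_2 = (24 − 7) − 15 = 2, and the invariant factors of ∂_2 are all 1, so H_1 ≅ Z^2.
  H_2: rank ker ∂_2 − rank ∂_3 = (16 − 15) − 0 = 1, and there is no ∂_3, so H_2 ≅ Z.

As a check, the Euler characteristic is 8 − 24 + 16 = 0, which agrees with 1 − 2 + 1 = 0.

H_0 = Z,  H_1 = Z^2,  H_2 = Z.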